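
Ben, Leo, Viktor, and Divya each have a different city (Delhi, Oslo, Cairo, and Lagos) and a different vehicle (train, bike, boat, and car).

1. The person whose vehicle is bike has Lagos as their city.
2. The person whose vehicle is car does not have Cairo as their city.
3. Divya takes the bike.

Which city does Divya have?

With clues 1–3, Cairo, Delhi, and Oslo are impossible for Divya's city.
That leaves Lagos.

Lagos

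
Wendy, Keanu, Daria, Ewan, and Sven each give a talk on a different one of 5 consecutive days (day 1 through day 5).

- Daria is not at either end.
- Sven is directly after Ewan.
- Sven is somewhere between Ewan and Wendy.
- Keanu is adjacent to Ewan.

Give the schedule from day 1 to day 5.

Keanu, Ewan, Sven, Daria, Wendy

From clue 1: Daria is in {2,3,4}.
From clues 1–3: Wendy is in {3,4,5}.
From clues 1–4: Keanu → day 1, Ewan → day 2, Sven → day 3, Daria → day 4, Wendy → day 5.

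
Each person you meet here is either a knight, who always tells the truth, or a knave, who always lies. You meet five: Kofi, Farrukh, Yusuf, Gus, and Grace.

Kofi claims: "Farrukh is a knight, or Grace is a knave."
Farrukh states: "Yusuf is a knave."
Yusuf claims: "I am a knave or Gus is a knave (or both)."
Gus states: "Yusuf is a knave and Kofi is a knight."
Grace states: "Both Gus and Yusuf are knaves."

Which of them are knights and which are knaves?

Kofi: knight, Farrukh: knave, Yusuf: knight, Gus: knave, Grace: knave

Consider Kofi. Suppose Kofi is a knave.
Then no assignment of the remaining roles makes every statement match its speaker's type — contradiction.
So Kofi is a knight.
Consider Farrukh. Suppose Farrukh is a knight.
Then no assignment of the remaining roles makes every statement match its speaker's type — contradiction.
So Farrukh is a knave.
Consider Yusuf. Suppose Yusuf is a knave.
Then Farrukh's statement comes out true, contradicting Farrukh being a knave.
So Yusuf is a knight.
With that fixed, Gus's statement is false, so Gus is a knave.
With that fixed, Grace's statement is false, so Grace is a knave.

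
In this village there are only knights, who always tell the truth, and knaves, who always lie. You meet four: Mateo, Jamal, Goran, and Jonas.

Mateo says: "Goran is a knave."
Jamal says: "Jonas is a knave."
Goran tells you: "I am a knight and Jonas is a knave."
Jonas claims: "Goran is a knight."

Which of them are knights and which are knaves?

Consider Mateo. Suppose Mateo is a knave.
Then no assignment of the remaining roles makes every statement match its speaker's type — contradiction.
So Mateo is a knight.
Consider Jamal. Suppose Jamal is a knave.
Then no assignment of the remaining roles makes every statement match its speaker's type — contradiction.
So Jamal is a knight.
Consider Goran. Suppose Goran is a knight.
Then Mateo's statement comes out false, contradicting Mateo being a knight.
So Goran is a knave.
With that fixed, Jonas's statement is false, so Jonas is a knave.

Mateo: knight, Jamal: knight, Goran: knave, Jonas: knave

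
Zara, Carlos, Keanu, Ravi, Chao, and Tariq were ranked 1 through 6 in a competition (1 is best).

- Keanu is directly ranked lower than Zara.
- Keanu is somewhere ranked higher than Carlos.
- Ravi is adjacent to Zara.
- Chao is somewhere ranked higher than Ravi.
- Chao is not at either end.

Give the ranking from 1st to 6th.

Tariq, Chao, Ravi, Zara, Keanu, Carlos

From clue 1: Zara is in {1,2,3,4,5}.
From clues 1–2: Zara is in {1,2,3,4}.
From clues 1–3: Zara is in {2,3,4}.
From clues 1–4: Zara is in {3,4}.
From clues 1–5: Tariq → rank 1, Chao → rank 2, Ravi → rank 3, Zara → rank 4, Keanu → rank 5, Carlos → rank 6.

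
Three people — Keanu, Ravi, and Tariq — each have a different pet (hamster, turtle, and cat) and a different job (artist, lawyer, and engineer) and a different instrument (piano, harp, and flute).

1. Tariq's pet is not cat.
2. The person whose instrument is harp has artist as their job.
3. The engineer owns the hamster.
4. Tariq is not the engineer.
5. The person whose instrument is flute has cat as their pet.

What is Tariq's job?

With clues 1–4, engineer is impossible for Tariq's job.
With clues 1–5, lawyer is impossible for Tariq's job.
That leaves artist.

artist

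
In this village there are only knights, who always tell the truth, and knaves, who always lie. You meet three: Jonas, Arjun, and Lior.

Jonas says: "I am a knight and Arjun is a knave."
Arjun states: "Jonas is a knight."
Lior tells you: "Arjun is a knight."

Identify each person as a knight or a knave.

Consider Jonas. Suppose Jonas is a knight.
Then no assignment of the remaining roles makes every statement match its speaker's type — contradiction.
So Jonas is a knave.
With that fixed, Arjun's statement is false, so Arjun is a knave.
With that fixed, Lior's statement is false, so Lior is a knave.

Jonas: knave, Arjun: knave, Lior: knave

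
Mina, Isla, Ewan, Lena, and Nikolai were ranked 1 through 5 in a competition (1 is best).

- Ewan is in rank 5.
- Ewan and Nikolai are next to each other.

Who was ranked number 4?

Nikolai

With clue 1, Ewan is ruled out for rank 4.
With clues 1–2, Isla, Lena, and Mina are ruled out for rank 4.
So rank 4 is Nikolai.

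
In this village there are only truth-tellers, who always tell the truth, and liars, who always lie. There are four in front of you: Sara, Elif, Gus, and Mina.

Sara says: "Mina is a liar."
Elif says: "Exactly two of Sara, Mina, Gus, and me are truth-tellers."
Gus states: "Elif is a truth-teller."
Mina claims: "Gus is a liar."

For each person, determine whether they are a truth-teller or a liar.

Consider Sara. Suppose Sara is a truth-teller.
Then no assignment of the remaining roles makes every statement match its speaker's type — contradiction.
So Sara is a liar.
Consider Elif. Suppose Elif is a truth-teller.
Then no assignment of the remaining roles makes every statement match its speaker's type — contradiction.
So Elif is a liar.
With that fixed, Gus's statement is false, so Gus is a liar.
With that fixed, Mina's statement is true, so Mina is a truth-teller.

Sara: liar, Elif: liar, Gus: liar, Mina: truth-teller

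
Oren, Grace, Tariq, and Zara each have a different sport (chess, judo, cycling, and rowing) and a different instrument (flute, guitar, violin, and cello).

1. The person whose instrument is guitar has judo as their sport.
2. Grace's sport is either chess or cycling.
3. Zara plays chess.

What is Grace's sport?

cycling

With clues 1–2, judo and rowing are impossible for Grace's sport.
With clues 1–3, chess is impossible for Grace's sport.
That leaves cycling.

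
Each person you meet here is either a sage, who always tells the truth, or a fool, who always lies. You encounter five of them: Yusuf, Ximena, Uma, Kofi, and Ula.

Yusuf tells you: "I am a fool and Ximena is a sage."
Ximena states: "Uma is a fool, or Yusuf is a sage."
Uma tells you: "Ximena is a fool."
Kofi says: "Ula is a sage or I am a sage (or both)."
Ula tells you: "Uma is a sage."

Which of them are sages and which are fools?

Consider Yusuf. Suppose Yusuf is a sage.
Then Yusuf's own statement would have to be true, but it can't be — contradiction.
So Yusuf is a fool.
Consider Ximena. Suppose Ximena is a sage.
Then Yusuf's statement comes out true, contradicting Yusuf being a fool.
So Ximena is a fool.
With that fixed, Uma's statement is true, so Uma is a sage.
With that fixed, Ula's statement is true, so Ula is a sage.
With that fixed, Kofi's statement is true, so Kofi is a sage.

Yusuf: fool, Ximena: fool, Uma: sage, Kofi: sage, Ula: sage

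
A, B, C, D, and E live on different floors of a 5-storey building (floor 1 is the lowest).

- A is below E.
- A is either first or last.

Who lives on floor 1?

With clue 1, E is ruled out for floor 1.
With clues 1–2, B, C, and D are ruled out for floor 1.
So floor 1 is A.

A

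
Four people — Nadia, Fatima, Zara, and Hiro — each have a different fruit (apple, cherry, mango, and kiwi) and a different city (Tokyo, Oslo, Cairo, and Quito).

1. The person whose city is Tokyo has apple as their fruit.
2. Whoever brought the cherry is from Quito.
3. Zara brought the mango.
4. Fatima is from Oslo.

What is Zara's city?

With clues 1–3, Quito and Tokyo are impossible for Zara's city.
With clues 1–4, Oslo is impossible for Zara's city.
That leaves Cairo.

Cairo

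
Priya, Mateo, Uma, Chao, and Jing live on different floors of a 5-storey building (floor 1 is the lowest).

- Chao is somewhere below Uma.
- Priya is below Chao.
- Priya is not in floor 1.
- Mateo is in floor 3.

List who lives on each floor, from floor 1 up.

From clue 1: Uma is in {2,3,4,5}.
From clues 1–2: Priya is in {1,2,3}.
From clues 1–3: Priya is in {2,3}.
From clues 1–4: Jing → floor 1, Priya → floor 2, Mateo → floor 3, Chao → floor 4, Uma → floor 5.

Jing, Priya, Mateo, Chao, Uma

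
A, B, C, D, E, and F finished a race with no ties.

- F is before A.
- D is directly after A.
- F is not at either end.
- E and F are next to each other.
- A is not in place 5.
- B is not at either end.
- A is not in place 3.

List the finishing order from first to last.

E, F, B, A, D, C

From clue 1: A is in {2,3,4,5,6}.
From clues 1–2: A is in {2,3,4,5}.
From clues 1–3: A is in {3,4,5}.
From clues 1–5: A is in {3,4}.
From clues 1–6: E → place 1, F → place 2, C → place 6.
From clues 1–7: B → place 3, A → place 4, D → place 5.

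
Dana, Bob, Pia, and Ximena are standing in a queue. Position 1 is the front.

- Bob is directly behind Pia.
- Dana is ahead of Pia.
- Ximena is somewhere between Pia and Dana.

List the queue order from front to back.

Dana, Ximena, Pia, Bob

From clue 1: Bob is in {2,3,4}.
From clues 1–2: Dana is in {1,2}.
From clues 1–3: Dana → position 1, Ximena → position 2, Pia → position 3, Bob → position 4.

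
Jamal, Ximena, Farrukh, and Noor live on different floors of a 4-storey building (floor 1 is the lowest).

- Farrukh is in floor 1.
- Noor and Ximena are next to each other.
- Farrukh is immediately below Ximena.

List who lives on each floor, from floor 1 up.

Farrukh, Ximena, Noor, Jamal

From clue 1: Farrukh → floor 1.
From clues 1–2: Jamal is in {2,4}.
From clues 1–3: Ximena → floor 2, Noor → floor 3, Jamal → floor 4.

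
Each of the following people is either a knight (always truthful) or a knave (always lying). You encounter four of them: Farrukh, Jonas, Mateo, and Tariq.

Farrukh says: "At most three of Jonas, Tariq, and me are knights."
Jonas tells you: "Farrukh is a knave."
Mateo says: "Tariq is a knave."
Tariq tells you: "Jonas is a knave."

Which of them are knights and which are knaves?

Regardless of anyone's role, Farrukh's statement is true, so Farrukh is a knight.
With that fixed, Jonas's statement is false, so Jonas is a knave.
With that fixed, Tariq's statement is true, so Tariq is a knight.
With that fixed, Mateo's statement is false, so Mateo is a knave.

Farrukh: knight, Jonas: knave, Mateo: knave, Tariq: knight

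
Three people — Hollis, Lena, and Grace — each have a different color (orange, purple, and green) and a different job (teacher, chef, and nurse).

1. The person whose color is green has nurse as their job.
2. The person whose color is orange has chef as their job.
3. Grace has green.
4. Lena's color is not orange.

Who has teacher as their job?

Lena

With clues 1–3, Grace is impossible for the one with job teacher.
With clues 1–4, Hollis is impossible for the one with job teacher.
That leaves Lena.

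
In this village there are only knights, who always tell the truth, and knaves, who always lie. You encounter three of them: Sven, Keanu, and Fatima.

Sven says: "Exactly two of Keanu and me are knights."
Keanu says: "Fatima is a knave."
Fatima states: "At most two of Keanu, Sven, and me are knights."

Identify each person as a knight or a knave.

Sven: knave, Keanu: knave, Fatima: knight

Consider Sven. Suppose Sven is a knight.
Then no assignment of the remaining roles makes every statement match its speaker's type — contradiction.
So Sven is a knave.
With that fixed, Fatima's statement is true, so Fatima is a knight.
With that fixed, Keanu's statement is false, so Keanu is a knave.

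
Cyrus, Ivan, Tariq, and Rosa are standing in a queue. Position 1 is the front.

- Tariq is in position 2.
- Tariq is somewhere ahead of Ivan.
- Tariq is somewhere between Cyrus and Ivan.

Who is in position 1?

Cyrus

With clue 1, Tariq is ruled out for position 1.
With clues 1–2, Ivan is ruled out for position 1.
With clues 1–3, Rosa is ruled out for position 1.
So position 1 is Cyrus.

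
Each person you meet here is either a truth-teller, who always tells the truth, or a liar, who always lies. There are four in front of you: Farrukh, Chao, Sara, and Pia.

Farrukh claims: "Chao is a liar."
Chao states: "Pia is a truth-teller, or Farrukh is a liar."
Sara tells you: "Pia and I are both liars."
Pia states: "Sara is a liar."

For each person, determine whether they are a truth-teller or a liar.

Consider Farrukh. Suppose Farrukh is a truth-teller.
Then no assignment of the remaining roles makes every statement match its speaker's type — contradiction.
So Farrukh is a liar.
With that fixed, Chao's statement is true, so Chao is a truth-teller.
Consider Sara. Suppose Sara is a truth-teller.
Then Sara's own statement would have to be true, but it can't be — contradiction.
So Sara is a liar.
With that fixed, Pia's statement is true, so Pia is a truth-teller.

Farrukh: liar, Chao: truth-teller, Sara: liar, Pia: truth-teller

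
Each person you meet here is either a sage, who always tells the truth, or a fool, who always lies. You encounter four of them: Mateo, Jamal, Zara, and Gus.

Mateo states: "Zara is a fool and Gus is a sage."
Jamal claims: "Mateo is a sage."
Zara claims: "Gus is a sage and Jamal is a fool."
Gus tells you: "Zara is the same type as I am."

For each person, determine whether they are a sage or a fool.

Mateo: fool, Jamal: fool, Zara: sage, Gus: sage

Consider Mateo. Suppose Mateo is a sage.
Then no assignment of the remaining roles makes every statement match its speaker's type — contradiction.
So Mateo is a fool.
With that fixed, Jamal's statement is false, so Jamal is a fool.
Consider Zara. Suppose Zara is a fool.
Then whichever role Gus has, Gus's statement has the wrong truth value — contradiction.
So Zara is a sage.
Consider Gus. Suppose Gus is a fool.
Then Zara's statement comes out false, contradicting Zara being a sage.
So Gus is a sage.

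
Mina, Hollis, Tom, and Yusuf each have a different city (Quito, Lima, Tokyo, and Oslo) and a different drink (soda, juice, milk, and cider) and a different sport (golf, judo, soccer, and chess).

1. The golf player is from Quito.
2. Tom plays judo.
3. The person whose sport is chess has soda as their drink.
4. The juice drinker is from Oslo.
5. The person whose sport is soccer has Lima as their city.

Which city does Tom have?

With clues 1–2, Quito is impossible for Tom's city.
With clues 1–5, Lima and Tokyo are impossible for Tom's city.
That leaves Oslo.

Oslo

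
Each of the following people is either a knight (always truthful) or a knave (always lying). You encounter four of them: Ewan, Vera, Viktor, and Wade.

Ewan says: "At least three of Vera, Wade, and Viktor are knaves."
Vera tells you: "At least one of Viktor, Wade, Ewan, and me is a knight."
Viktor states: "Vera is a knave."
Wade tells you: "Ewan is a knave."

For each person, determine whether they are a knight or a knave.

Ewan: knave, Vera: knight, Viktor: knave, Wade: knight

Consider Ewan. Suppose Ewan is a knight.
Then no assignment of the remaining roles makes every statement match its speaker's type — contradiction.
So Ewan is a knave.
With that fixed, Wade's statement is true, so Wade is a knight.
With that fixed, Vera's statement is true, so Vera is a knight.
With that fixed, Viktor's statement is false, so Viktor is a knave.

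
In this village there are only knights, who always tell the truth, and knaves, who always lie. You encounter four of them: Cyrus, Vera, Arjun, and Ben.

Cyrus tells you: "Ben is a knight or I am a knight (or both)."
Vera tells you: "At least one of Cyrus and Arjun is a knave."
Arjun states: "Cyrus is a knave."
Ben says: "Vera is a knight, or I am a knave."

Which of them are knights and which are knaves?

Cyrus: knight, Vera: knight, Arjun: knave, Ben: knight

Consider Cyrus. Suppose Cyrus is a knave.
Then no assignment of the remaining roles makes every statement match its speaker's type — contradiction.
So Cyrus is a knight.
With that fixed, Arjun's statement is false, so Arjun is a knave.
With that fixed, Vera's statement is true, so Vera is a knight.
With that fixed, Ben's statement is true, so Ben is a knight.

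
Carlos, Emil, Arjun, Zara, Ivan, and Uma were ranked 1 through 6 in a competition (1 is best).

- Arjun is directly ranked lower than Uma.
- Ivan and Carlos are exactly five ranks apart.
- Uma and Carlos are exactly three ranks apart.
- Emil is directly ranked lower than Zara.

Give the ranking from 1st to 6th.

Carlos, Zara, Emil, Uma, Arjun, Ivan

From clue 1: Arjun is in {2,3,4,5,6}.
From clues 1–2: Carlos is in {1,6}.
From clues 1–4: Carlos → rank 1, Zara → rank 2, Emil → rank 3, Uma → rank 4, Arjun → rank 5, Ivan → rank 6.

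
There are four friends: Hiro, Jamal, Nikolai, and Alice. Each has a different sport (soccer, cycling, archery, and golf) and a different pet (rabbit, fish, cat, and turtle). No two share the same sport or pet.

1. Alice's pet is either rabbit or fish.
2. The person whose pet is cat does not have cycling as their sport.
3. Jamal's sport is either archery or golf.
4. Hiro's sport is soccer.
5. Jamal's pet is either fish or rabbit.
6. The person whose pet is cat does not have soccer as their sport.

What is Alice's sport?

With clues 1–4, soccer is impossible for Alice's sport.
With clues 1–6, archery and golf are impossible for Alice's sport.
That leaves cycling.

cycling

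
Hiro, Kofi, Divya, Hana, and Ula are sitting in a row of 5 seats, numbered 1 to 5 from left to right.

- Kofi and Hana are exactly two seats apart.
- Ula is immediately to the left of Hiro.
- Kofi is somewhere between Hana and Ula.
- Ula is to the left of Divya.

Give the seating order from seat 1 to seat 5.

Ula, Hiro, Kofi, Divya, Hana

From clues 1–2: Hiro is in {2,5}.
From clues 1–3: Kofi → seat 3.
From clues 1–4: Ula → seat 1, Hiro → seat 2, Divya → seat 4, Hana → seat 5.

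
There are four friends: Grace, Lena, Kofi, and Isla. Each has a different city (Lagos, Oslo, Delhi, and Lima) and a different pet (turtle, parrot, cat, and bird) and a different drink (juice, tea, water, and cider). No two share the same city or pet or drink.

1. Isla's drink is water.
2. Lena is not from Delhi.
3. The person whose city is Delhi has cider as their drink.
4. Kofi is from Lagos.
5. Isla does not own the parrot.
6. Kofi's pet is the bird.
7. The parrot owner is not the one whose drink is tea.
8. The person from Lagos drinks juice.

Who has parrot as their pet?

With clues 1–5, Isla is impossible for the one with pet parrot.
With clues 1–6, Kofi is impossible for the one with pet parrot.
With clues 1–8, Lena is impossible for the one with pet parrot.
That leaves Grace.

Grace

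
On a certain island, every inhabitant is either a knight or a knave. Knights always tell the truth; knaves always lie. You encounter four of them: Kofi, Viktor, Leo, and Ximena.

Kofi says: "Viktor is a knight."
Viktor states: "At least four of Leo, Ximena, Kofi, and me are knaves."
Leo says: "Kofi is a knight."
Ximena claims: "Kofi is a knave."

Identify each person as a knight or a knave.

Kofi: knave, Viktor: knave, Leo: knave, Ximena: knight

Consider Kofi. Suppose Kofi is a knight.
Then no assignment of the remaining roles makes every statement match its speaker's type — contradiction.
So Kofi is a knave.
With that fixed, Leo's statement is false, so Leo is a knave.
With that fixed, Ximena's statement is true, so Ximena is a knight.
With that fixed, Viktor's statement is false, so Viktor is a knave.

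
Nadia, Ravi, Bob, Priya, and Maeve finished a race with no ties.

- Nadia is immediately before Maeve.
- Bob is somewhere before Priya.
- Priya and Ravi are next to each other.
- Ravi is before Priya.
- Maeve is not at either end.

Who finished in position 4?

Ravi

With clues 1–3, Bob and Maeve are ruled out for place 4.
With clues 1–4, Priya is ruled out for place 4.
With clues 1–5, Nadia is ruled out for place 4.
So place 4 is Ravi.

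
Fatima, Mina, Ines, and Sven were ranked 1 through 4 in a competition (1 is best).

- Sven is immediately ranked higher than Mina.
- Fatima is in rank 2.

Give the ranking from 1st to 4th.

From clue 1: Mina is in {2,3,4}.
From clues 1–2: Ines → rank 1, Fatima → rank 2, Sven → rank 3, Mina → rank 4.

Ines, Fatima, Sven, Mina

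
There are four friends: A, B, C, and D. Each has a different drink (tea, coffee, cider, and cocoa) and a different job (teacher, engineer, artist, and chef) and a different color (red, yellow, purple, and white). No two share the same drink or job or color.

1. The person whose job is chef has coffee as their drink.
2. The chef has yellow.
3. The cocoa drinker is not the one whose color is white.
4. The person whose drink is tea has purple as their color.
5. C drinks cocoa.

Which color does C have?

red

With clues 1–5, purple, white, and yellow are impossible for C's color.
That leaves red.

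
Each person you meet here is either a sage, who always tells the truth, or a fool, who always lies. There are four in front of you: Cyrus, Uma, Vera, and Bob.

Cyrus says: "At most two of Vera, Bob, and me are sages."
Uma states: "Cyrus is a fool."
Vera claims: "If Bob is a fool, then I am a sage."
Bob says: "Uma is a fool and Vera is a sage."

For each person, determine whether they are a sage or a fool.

Consider Cyrus. Suppose Cyrus is a fool.
Then Cyrus's own statement would have to be false, but it can't be — contradiction.
So Cyrus is a sage.
With that fixed, Uma's statement is false, so Uma is a fool.
Consider Vera. Suppose Vera is a sage.
Then no assignment of the remaining roles makes every statement match its speaker's type — contradiction.
So Vera is a fool.
With that fixed, Bob's statement is false, so Bob is a fool.

Cyrus: sage, Uma: fool, Vera: fool, Bob: fool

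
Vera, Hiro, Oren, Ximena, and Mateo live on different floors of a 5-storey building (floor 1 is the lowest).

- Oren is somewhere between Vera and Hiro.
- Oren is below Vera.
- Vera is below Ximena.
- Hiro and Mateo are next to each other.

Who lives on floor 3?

With clues 1–3, Hiro and Ximena are ruled out for floor 3.
With clues 1–4, Mateo and Vera are ruled out for floor 3.
So floor 3 is Oren.

Oren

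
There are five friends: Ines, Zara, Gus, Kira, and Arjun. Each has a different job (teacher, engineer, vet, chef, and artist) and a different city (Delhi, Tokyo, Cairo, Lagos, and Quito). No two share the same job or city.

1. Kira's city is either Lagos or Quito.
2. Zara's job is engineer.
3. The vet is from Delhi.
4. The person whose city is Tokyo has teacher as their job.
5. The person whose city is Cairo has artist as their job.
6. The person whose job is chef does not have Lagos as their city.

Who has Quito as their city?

Kira

With clues 1–5, Arjun, Gus, and Ines are impossible for the one with city Quito.
With clues 1–6, Zara is impossible for the one with city Quito.
That leaves Kira.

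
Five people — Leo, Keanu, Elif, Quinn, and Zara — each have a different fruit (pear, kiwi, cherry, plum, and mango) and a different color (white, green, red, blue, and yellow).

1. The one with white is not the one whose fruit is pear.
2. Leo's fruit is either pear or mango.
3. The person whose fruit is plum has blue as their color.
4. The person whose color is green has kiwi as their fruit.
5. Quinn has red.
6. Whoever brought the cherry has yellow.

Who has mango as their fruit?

With clues 1–6, Elif, Keanu, Quinn, and Zara are impossible for the one with fruit mango.
That leaves Leo.

Leo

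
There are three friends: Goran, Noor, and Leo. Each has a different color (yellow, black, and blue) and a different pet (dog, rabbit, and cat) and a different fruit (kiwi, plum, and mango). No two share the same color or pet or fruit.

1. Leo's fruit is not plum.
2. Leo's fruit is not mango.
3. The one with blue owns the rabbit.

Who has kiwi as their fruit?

With clues 1–2, Goran and Noor are impossible for the one with fruit kiwi.
That leaves Leo.

Leo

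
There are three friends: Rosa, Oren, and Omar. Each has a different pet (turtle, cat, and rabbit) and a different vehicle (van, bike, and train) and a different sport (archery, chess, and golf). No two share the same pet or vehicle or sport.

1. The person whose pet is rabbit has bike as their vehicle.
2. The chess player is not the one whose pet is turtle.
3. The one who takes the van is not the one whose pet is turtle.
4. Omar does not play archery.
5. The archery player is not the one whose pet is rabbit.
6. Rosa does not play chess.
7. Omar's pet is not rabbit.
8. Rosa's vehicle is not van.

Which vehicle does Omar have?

van

With clues 1–7, bike is impossible for Omar's vehicle.
With clues 1–8, train is impossible for Omar's vehicle.
That leaves van.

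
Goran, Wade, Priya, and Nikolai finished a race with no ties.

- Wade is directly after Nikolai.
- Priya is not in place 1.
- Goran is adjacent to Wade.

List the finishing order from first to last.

Nikolai, Wade, Goran, Priya

From clue 1: Wade is in {2,3,4}.
From clues 1–2: Goran is in {1,3,4}.
From clues 1–3: Nikolai → place 1, Wade → place 2, Goran → place 3, Priya → place 4.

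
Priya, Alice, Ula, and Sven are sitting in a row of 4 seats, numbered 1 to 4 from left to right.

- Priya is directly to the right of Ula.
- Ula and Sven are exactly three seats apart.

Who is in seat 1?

Ula

With clue 1, Priya is ruled out for seat 1.
With clues 1–2, Alice and Sven are ruled out for seat 1.
So seat 1 is Ula.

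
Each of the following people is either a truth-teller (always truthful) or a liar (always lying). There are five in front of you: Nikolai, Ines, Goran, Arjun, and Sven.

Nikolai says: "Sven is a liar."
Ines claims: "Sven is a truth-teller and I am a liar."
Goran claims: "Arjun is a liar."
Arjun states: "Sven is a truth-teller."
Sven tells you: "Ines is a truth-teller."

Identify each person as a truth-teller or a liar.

Nikolai: truth-teller, Ines: liar, Goran: truth-teller, Arjun: liar, Sven: liar

Consider Nikolai. Suppose Nikolai is a liar.
Then no assignment of the remaining roles makes every statement match its speaker's type — contradiction.
So Nikolai is a truth-teller.
Consider Ines. Suppose Ines is a truth-teller.
Then Ines's own statement would have to be true, but it can't be — contradiction.
So Ines is a liar.
With that fixed, Sven's statement is false, so Sven is a liar.
With that fixed, Arjun's statement is false, so Arjun is a liar.
With that fixed, Goran's statement is true, so Goran is a truth-teller.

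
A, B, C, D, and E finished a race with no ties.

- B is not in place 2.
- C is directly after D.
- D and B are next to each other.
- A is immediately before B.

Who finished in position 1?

With clues 1–2, C is ruled out for place 1.
With clues 1–3, D is ruled out for place 1.
With clues 1–4, A and B are ruled out for place 1.
So place 1 is E.

E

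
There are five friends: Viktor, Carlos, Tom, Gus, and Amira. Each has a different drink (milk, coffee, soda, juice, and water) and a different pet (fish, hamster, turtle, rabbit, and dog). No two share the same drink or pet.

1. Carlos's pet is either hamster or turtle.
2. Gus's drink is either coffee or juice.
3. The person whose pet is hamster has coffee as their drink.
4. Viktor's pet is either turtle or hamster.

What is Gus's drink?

With clues 1–2, milk, soda, and water are impossible for Gus's drink.
With clues 1–4, coffee is impossible for Gus's drink.
That leaves juice.

juice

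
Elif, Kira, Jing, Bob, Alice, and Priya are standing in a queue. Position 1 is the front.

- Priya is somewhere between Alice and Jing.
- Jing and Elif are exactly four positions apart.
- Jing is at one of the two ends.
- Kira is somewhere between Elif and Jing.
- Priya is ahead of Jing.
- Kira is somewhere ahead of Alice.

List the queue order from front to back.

From clue 1: Priya is in {2,3,4,5}.
From clues 1–2: Elif is in {1,2,5,6}.
From clues 1–3: Elif is in {2,5}.
From clues 1–5: Elif → position 2, Jing → position 6.
From clues 1–6: Bob → position 1, Kira → position 3, Alice → position 4, Priya → position 5.

Bob, Elif, Kira, Alice, Priya, Jing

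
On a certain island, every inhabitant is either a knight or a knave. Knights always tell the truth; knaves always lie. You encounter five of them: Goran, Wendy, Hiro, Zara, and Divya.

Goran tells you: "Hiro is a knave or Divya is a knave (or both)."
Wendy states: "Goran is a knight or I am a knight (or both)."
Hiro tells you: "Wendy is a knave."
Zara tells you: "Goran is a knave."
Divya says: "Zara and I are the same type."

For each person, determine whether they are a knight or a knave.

Goran: knave, Wendy: knave, Hiro: knight, Zara: knight, Divya: knight

Consider Goran. Suppose Goran is a knight.
Then no assignment of the remaining roles makes every statement match its speaker's type — contradiction.
So Goran is a knave.
With that fixed, Zara's statement is true, so Zara is a knight.
Consider Wendy. Suppose Wendy is a knight.
Then no assignment of the remaining roles makes every statement match its speaker's type — contradiction.
So Wendy is a knave.
With that fixed, Hiro's statement is true, so Hiro is a knight.
Consider Divya. Suppose Divya is a knave.
Then Goran's statement comes out true, contradicting Goran being a knave.
So Divya is a knight.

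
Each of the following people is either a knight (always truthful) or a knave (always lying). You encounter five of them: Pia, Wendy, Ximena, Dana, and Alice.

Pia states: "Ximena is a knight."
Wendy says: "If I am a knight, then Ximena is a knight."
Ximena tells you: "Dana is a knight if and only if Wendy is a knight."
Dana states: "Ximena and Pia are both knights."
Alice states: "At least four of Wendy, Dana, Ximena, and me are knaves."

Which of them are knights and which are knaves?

Consider Pia. Suppose Pia is a knave.
Then no assignment of the remaining roles makes every statement match its speaker's type — contradiction.
So Pia is a knight.
Consider Wendy. Suppose Wendy is a knave.
Then Wendy's own statement would have to be false, but it can't be — contradiction.
So Wendy is a knight.
With that fixed, Alice's statement is false, so Alice is a knave.
Consider Ximena. Suppose Ximena is a knave.
Then Pia's statement comes out false, contradicting Pia being a knight.
So Ximena is a knight.
With that fixed, Dana's statement is true, so Dana is a knight.

Pia: knight, Wendy: knight, Ximena: knight, Dana: knight, Alice: knave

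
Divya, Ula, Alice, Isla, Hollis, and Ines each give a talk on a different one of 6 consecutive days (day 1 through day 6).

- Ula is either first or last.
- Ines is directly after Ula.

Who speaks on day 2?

With clue 1, Ula is ruled out for day 2.
With clues 1–2, Alice, Divya, Hollis, and Isla are ruled out for day 2.
So day 2 is Ines.

Ines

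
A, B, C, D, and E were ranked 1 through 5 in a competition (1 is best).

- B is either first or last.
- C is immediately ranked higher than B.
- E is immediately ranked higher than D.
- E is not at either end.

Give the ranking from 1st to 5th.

From clue 1: B is in {1,5}.
From clues 1–2: C → rank 4, B → rank 5.
From clues 1–3: A is in {1,3}.
From clues 1–4: A → rank 1, E → rank 2, D → rank 3.

A, E, D, C, B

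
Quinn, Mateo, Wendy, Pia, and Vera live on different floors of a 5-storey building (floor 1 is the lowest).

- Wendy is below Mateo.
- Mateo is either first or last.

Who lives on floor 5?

Mateo

With clue 1, Wendy is ruled out for floor 5.
With clues 1–2, Pia, Quinn, and Vera are ruled out for floor 5.
So floor 5 is Mateo.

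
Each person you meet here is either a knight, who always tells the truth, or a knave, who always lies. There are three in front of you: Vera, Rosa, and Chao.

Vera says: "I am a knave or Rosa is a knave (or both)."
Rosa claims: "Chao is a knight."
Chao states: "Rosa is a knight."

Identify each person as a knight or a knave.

Consider Vera. Suppose Vera is a knave.
Then Vera's own statement would have to be false, but it can't be — contradiction.
So Vera is a knight.
Consider Rosa. Suppose Rosa is a knight.
Then Vera's statement comes out false, contradicting Vera being a knight.
So Rosa is a knave.
With that fixed, Chao's statement is false, so Chao is a knave.

Vera: knight, Rosa: knave, Chao: knave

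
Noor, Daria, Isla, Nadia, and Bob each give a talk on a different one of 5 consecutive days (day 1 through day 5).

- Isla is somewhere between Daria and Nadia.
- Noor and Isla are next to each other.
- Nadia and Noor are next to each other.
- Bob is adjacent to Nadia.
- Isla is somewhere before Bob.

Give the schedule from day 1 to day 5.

From clue 1: Isla is in {2,3,4}.
From clues 1–2: Noor is in {2,3,4}.
From clues 1–4: Noor → day 3.
From clues 1–5: Daria → day 1, Isla → day 2, Nadia → day 4, Bob → day 5.

Daria, Isla, Noor, Nadia, Bob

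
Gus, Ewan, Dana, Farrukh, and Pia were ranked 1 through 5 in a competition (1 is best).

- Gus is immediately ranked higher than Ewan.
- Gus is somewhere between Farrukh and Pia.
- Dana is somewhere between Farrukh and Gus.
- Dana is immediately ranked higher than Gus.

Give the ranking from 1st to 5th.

Farrukh, Dana, Gus, Ewan, Pia

From clue 1: Gus is in {1,2,3,4}.
From clues 1–2: Gus is in {2,3}.
From clues 1–4: Farrukh → rank 1, Dana → rank 2, Gus → rank 3, Ewan → rank 4, Pia → rank 5.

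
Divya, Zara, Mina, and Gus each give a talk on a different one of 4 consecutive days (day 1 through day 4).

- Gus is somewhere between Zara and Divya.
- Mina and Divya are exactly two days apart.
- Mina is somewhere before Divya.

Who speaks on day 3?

With clues 1–2, Divya and Zara are ruled out for day 3.
With clues 1–3, Mina is ruled out for day 3.
So day 3 is Gus.

Gus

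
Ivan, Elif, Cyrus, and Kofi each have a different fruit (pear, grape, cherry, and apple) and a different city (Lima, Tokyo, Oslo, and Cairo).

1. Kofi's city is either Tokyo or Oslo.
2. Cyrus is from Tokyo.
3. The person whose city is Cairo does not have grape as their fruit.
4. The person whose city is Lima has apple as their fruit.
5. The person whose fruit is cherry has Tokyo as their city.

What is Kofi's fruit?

With clues 1–4, apple is impossible for Kofi's fruit.
With clues 1–5, cherry and pear are impossible for Kofi's fruit.
That leaves grape.

grape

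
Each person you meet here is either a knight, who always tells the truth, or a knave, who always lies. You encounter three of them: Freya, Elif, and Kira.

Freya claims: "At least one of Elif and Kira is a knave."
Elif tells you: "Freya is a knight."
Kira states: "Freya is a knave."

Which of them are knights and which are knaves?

Freya: knight, Elif: knight, Kira: knave

Consider Freya. Suppose Freya is a knave.
Then no assignment of the remaining roles makes every statement match its speaker's type — contradiction.
So Freya is a knight.
With that fixed, Elif's statement is true, so Elif is a knight.
With that fixed, Kira's statement is false, so Kira is a knave.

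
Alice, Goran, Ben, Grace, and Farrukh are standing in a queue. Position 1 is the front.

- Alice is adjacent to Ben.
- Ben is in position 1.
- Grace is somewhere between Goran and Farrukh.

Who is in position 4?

Grace

With clues 1–2, Alice and Ben are ruled out for position 4.
With clues 1–3, Farrukh and Goran are ruled out for position 4.
So position 4 is Grace.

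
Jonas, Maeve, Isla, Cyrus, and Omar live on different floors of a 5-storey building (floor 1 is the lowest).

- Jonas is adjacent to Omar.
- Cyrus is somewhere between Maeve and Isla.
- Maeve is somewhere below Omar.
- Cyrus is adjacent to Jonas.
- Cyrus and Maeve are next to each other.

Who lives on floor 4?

Omar

With clues 1–2, Isla and Maeve are ruled out for floor 4.
With clues 1–4, Jonas is ruled out for floor 4.
With clues 1–5, Cyrus is ruled out for floor 4.
So floor 4 is Omar.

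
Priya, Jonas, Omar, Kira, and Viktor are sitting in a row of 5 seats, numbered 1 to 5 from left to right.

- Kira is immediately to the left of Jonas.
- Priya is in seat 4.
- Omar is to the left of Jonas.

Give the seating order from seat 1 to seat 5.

Omar, Kira, Jonas, Priya, Viktor

From clue 1: Jonas is in {2,3,4,5}.
From clues 1–2: Priya → seat 4.
From clues 1–3: Omar → seat 1, Kira → seat 2, Jonas → seat 3, Viktor → seat 5.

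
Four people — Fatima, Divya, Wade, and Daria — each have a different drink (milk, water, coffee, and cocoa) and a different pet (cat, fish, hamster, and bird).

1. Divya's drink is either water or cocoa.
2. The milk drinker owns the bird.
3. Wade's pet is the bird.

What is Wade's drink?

With clues 1–3, cocoa, coffee, and water are impossible for Wade's drink.
That leaves milk.

milk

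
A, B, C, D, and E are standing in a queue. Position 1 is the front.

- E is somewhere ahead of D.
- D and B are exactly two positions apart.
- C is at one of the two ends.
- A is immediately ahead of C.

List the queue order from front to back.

From clue 1: D is in {2,3,4,5}.
From clues 1–3: C is in {1,5}.
From clues 1–4: B → position 1, E → position 2, D → position 3, A → position 4, C → position 5.

B, E, D, A, C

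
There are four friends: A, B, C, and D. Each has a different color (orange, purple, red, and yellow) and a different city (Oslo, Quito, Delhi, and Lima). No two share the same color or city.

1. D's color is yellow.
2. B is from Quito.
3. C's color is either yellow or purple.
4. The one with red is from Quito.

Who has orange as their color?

A

Clue 1 rules out D for the one with color orange.
With clues 1–3, C is impossible for the one with color orange.
With clues 1–4, B is impossible for the one with color orange.
That leaves A.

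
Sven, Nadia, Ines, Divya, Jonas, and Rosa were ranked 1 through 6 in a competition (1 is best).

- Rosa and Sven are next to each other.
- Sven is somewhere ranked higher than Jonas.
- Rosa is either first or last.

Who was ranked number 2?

With clues 1–2, Jonas is ruled out for rank 2.
With clues 1–3, Divya, Ines, Nadia, and Rosa are ruled out for rank 2.
So rank 2 is Sven.

Sven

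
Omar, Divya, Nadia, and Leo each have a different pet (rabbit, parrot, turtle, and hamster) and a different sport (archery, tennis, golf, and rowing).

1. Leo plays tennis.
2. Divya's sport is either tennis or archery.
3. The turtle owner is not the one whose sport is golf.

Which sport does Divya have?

Clue 1 rules out tennis for Divya's sport.
With clues 1–2, golf and rowing are impossible for Divya's sport.
That leaves archery.

archery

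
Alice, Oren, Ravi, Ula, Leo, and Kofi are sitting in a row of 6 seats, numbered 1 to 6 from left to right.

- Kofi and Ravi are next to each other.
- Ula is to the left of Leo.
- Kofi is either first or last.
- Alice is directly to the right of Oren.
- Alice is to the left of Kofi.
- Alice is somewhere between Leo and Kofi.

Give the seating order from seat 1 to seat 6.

Ula, Leo, Oren, Alice, Ravi, Kofi

From clues 1–2: Ula is in {1,2,3,4,5}.
From clues 1–3: Ravi is in {2,5}.
From clues 1–5: Ravi → seat 5, Kofi → seat 6.
From clues 1–6: Ula → seat 1, Leo → seat 2, Oren → seat 3, Alice → seat 4.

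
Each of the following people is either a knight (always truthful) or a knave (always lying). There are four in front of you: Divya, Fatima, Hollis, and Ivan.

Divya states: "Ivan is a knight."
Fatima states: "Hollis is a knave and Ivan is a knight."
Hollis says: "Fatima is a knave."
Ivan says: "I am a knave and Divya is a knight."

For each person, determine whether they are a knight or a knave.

Divya: knave, Fatima: knave, Hollis: knight, Ivan: knave

Consider Divya. Suppose Divya is a knight.
Then whichever role Ivan has, Ivan's statement has the wrong truth value — contradiction.
So Divya is a knave.
With that fixed, Ivan's statement is false, so Ivan is a knave.
With that fixed, Fatima's statement is false, so Fatima is a knave.
With that fixed, Hollis's statement is true, so Hollis is a knight.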